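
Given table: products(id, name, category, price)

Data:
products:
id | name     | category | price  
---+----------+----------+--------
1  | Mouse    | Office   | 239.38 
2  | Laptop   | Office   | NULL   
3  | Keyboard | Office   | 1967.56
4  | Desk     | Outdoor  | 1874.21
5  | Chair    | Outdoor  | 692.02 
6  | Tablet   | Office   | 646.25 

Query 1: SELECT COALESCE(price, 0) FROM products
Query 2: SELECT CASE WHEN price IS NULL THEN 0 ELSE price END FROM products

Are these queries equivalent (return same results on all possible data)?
Yes, equivalent

Both queries return: [(0,), (239.38,), (646.25,), (692.02,), (1874.21,), (1967.56,)]

Reason: COALESCE vs CASE for NULL handling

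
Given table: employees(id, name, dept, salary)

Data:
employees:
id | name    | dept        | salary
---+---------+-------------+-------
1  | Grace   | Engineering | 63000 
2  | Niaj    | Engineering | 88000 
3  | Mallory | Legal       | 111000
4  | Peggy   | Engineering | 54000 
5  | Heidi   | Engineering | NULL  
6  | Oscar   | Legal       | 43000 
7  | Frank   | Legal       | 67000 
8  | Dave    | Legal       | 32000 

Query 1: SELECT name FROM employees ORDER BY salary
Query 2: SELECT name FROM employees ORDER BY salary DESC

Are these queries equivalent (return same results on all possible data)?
No, not equivalent

Query 1 returns: [('Heidi',), ('Dave',), ('Oscar',), ('Peggy',), ('Grace',), ('Frank',), ('Niaj',), ('Mallory',)]
Query 2 returns: [('Mallory',), ('Niaj',), ('Frank',), ('Grace',), ('Peggy',), ('Oscar',), ('Dave',), ('Heidi',)]

Reason: ASC vs DESC gives opposite ordering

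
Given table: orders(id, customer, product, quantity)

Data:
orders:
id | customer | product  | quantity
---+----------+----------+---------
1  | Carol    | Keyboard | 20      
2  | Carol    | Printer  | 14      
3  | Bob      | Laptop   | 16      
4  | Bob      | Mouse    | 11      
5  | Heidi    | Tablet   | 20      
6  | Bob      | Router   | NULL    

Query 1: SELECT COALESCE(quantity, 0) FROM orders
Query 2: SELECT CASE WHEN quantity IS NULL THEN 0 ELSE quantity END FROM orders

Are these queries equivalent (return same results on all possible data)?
Yes, equivalent

Both queries return: [(0,), (11,), (14,), (16,), (20,), (20,)]

Reason: COALESCE vs CASE for NULL handling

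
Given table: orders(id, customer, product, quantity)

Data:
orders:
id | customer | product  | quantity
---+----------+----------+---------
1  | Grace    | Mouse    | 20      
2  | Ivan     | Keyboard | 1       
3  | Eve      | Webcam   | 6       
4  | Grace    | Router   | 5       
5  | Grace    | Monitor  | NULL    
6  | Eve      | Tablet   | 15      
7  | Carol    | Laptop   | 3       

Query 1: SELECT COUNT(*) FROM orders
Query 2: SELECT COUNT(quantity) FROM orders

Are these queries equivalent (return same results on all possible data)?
No, not equivalent

Query 1 returns: [(7,)]
Query 2 returns: [(6,)]

Reason: COUNT(*) includes NULLs, COUNT(column) excludes them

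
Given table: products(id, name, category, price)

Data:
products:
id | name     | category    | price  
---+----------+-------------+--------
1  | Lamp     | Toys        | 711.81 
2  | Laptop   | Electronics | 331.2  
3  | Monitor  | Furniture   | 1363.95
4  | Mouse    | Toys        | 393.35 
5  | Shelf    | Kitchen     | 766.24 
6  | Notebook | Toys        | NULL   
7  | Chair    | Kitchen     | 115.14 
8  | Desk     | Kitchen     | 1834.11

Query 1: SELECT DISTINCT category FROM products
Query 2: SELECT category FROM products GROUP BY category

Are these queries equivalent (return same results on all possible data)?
Yes, equivalent

Both queries return: [('Electronics',), ('Furniture',), ('Kitchen',), ('Toys',)]

Reason: Both get unique categorys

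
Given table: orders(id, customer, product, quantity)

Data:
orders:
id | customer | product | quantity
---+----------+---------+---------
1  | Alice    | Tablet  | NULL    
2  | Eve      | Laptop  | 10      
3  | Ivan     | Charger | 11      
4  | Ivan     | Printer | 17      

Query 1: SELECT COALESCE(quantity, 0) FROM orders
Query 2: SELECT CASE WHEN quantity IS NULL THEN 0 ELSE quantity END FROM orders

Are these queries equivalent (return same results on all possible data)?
Yes, equivalent

Both queries return: [(0,), (10,), (11,), (17,)]

Reason: COALESCE vs CASE for NULL handling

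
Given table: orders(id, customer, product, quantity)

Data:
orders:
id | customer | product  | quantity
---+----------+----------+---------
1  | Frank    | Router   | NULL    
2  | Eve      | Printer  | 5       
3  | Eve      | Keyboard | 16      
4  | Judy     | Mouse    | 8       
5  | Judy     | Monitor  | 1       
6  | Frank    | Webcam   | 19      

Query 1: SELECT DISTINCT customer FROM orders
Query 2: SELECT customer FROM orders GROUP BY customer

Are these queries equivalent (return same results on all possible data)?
Yes, equivalent

Both queries return: [('Eve',), ('Frank',), ('Judy',)]

Reason: Both get unique customers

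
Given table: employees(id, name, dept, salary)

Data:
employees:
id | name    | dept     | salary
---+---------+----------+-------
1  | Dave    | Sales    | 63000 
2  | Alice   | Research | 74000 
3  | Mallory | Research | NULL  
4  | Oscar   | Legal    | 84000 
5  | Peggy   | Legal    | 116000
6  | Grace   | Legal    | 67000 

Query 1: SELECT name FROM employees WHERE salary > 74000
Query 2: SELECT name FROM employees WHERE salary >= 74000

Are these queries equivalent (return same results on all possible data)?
No, not equivalent

Query 1 returns: [('Oscar',), ('Peggy',)]
Query 2 returns: [('Alice',), ('Oscar',), ('Peggy',)]

Reason: > vs >= gives different results when salary = 74000 exists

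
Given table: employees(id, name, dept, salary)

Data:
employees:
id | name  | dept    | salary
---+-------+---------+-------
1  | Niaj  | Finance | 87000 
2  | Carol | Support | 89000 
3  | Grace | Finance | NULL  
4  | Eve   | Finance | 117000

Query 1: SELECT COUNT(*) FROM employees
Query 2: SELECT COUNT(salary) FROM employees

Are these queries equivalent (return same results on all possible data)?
No, not equivalent

Query 1 returns: [(4,)]
Query 2 returns: [(3,)]

Reason: COUNT(*) includes NULLs, COUNT(column) excludes them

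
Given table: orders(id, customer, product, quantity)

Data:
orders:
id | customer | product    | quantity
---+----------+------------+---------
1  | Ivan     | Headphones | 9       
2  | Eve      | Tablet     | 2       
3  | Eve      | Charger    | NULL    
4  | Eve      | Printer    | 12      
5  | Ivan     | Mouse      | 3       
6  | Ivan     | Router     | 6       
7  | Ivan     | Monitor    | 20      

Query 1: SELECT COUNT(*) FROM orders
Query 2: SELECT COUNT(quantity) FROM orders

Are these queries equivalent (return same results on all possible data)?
No, not equivalent

Query 1 returns: [(7,)]
Query 2 returns: [(6,)]

Reason: COUNT(*) includes NULLs, COUNT(column) excludes them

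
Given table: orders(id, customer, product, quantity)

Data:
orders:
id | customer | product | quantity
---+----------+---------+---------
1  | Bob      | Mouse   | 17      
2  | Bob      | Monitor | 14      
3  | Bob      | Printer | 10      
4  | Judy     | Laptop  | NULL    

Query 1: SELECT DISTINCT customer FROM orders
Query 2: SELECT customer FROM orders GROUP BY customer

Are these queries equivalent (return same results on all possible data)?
Yes, equivalent

Both queries return: [('Bob',), ('Judy',)]

Reason: Both get unique customers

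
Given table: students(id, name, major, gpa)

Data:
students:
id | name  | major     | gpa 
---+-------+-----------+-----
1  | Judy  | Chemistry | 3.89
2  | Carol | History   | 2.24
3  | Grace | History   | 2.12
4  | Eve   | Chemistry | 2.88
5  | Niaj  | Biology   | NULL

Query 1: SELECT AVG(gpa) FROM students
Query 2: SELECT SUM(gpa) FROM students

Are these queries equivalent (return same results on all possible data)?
No, not equivalent

Query 1 returns: [(2.7825,)]
Query 2 returns: [(11.13,)]

Reason: AVG vs SUM give different aggregate values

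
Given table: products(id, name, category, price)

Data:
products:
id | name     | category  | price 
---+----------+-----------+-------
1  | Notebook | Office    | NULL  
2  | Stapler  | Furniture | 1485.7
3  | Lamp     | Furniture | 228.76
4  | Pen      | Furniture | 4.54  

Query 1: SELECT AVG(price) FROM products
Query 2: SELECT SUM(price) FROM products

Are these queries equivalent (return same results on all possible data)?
No, not equivalent

Query 1 returns: [(573.0,)]
Query 2 returns: [(1719.0,)]

Reason: AVG vs SUM give different aggregate values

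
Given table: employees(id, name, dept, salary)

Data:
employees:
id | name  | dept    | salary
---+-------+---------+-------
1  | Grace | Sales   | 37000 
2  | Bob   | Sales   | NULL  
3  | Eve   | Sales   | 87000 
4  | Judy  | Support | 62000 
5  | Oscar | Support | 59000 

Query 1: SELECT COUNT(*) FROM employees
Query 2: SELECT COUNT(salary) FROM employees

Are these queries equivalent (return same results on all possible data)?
No, not equivalent

Query 1 returns: [(5,)]
Query 2 returns: [(4,)]

Reason: COUNT(*) includes NULLs, COUNT(column) excludes them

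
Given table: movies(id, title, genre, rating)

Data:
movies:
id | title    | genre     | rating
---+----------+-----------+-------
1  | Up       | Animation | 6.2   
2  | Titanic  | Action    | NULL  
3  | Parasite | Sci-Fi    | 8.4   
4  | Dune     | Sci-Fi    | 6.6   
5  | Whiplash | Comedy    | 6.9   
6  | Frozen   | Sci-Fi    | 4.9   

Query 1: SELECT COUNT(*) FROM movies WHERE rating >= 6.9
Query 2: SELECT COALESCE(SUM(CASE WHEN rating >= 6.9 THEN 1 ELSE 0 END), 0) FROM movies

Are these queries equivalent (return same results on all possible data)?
Yes, equivalent

Both queries return: [(2,)]

Reason: COUNT with WHERE vs conditional SUM (COALESCE handles empty-table NULL)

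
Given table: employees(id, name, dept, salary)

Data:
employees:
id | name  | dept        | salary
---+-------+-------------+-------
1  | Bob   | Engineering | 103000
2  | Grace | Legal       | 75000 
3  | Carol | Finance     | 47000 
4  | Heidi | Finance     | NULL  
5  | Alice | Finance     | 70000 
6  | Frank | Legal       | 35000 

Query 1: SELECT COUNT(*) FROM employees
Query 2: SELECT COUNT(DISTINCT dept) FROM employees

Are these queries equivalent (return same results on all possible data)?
No, not equivalent

Query 1 returns: [(6,)]
Query 2 returns: [(3,)]

Reason: COUNT(*) counts rows, COUNT(DISTINCT dept) counts unique depts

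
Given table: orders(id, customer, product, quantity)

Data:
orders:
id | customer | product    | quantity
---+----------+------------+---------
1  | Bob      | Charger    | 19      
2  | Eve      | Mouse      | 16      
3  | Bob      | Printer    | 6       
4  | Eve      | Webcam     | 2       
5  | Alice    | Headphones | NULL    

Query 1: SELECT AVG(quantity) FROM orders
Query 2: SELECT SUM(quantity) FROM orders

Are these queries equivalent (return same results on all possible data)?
No, not equivalent

Query 1 returns: [(10.75,)]
Query 2 returns: [(43,)]

Reason: AVG vs SUM give different aggregate values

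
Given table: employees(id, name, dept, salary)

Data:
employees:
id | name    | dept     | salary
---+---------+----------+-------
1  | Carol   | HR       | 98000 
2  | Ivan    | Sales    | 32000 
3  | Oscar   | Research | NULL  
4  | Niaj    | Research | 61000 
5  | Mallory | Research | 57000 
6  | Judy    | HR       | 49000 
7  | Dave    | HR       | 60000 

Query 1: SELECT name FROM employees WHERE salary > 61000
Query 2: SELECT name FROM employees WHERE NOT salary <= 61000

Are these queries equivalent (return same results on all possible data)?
Yes, equivalent

Both queries return: [('Carol',)]

Reason: Both filter salary > 61000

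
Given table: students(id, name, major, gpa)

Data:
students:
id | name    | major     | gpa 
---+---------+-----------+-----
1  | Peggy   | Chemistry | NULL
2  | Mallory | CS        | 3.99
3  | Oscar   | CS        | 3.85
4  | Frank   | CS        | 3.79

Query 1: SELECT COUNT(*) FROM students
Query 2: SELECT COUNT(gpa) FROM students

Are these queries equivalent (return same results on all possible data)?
No, not equivalent

Query 1 returns: [(4,)]
Query 2 returns: [(3,)]

Reason: COUNT(*) includes NULLs, COUNT(column) excludes them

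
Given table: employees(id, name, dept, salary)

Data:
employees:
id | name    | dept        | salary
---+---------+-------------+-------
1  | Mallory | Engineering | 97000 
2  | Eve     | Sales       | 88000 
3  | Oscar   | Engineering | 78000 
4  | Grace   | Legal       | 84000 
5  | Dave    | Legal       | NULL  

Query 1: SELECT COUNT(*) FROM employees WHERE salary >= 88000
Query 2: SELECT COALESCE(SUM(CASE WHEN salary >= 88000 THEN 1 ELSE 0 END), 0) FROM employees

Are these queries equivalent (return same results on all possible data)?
Yes, equivalent

Both queries return: [(2,)]

Reason: COUNT with WHERE vs conditional SUM (COALESCE handles empty-table NULL)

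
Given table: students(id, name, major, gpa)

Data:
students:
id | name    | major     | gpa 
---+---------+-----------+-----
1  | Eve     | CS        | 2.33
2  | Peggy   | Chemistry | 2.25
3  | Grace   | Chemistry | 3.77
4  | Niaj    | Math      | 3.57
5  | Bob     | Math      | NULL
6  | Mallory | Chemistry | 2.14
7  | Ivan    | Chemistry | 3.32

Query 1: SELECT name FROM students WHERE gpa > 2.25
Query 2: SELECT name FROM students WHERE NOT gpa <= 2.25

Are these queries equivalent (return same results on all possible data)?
Yes, equivalent

Both queries return: [('Eve',), ('Grace',), ('Ivan',), ('Niaj',)]

Reason: Both filter gpa > 2.25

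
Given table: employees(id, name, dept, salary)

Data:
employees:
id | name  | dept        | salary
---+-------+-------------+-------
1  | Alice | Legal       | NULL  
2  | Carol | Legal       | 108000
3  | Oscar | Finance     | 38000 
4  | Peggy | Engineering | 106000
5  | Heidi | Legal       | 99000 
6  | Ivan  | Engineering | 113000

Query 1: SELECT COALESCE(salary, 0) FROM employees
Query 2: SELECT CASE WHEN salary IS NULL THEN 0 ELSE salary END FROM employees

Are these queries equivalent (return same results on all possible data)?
Yes, equivalent

Both queries return: [(0,), (38000,), (99000,), (106000,), (108000,), (113000,)]

Reason: COALESCE vs CASE for NULL handling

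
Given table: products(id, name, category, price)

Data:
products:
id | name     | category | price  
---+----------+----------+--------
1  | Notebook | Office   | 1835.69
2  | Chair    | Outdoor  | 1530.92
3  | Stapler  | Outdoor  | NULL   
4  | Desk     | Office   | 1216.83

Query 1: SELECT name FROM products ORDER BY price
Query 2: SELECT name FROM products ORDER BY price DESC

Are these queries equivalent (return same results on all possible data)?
No, not equivalent

Query 1 returns: [('Stapler',), ('Desk',), ('Chair',), ('Notebook',)]
Query 2 returns: [('Notebook',), ('Chair',), ('Desk',), ('Stapler',)]

Reason: ASC vs DESC gives opposite ordering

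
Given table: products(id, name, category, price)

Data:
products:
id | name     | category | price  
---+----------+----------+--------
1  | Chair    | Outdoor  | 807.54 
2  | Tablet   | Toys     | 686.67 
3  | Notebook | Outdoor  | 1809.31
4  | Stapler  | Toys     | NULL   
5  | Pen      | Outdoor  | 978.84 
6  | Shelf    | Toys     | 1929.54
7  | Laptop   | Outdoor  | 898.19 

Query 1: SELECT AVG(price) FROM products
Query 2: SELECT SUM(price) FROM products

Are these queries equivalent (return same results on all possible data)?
No, not equivalent

Query 1 returns: [(1185.015,)]
Query 2 returns: [(7110.09,)]

Reason: AVG vs SUM give different aggregate values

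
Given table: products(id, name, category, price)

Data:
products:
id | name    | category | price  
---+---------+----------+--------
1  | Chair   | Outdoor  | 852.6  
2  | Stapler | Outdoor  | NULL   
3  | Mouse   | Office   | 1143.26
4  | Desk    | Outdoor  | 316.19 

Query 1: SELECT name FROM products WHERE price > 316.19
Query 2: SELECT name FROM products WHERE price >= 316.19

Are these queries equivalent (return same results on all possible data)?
No, not equivalent

Query 1 returns: [('Chair',), ('Mouse',)]
Query 2 returns: [('Chair',), ('Mouse',), ('Desk',)]

Reason: > vs >= gives different results when price = 316.19 exists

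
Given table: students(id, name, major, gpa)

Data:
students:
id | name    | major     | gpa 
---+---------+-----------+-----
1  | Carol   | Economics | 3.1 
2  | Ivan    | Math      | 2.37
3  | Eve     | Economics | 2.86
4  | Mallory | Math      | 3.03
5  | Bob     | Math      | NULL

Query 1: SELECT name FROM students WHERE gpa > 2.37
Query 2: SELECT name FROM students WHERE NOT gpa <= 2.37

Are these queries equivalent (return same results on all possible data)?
Yes, equivalent

Both queries return: [('Carol',), ('Eve',), ('Mallory',)]

Reason: Both filter gpa > 2.37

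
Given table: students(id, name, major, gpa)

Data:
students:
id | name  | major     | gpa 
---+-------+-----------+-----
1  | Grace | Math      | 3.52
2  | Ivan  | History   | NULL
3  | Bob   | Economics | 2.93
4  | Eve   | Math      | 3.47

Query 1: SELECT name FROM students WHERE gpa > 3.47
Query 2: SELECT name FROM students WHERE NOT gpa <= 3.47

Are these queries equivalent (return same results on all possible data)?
Yes, equivalent

Both queries return: [('Grace',)]

Reason: Both filter gpa > 3.47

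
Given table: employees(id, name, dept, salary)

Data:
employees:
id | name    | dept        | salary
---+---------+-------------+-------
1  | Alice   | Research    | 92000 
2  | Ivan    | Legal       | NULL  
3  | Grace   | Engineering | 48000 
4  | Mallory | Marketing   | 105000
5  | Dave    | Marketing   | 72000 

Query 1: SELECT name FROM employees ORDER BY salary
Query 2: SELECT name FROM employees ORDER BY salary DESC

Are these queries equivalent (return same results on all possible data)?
No, not equivalent

Query 1 returns: [('Ivan',), ('Grace',), ('Dave',), ('Alice',), ('Mallory',)]
Query 2 returns: [('Mallory',), ('Alice',), ('Dave',), ('Grace',), ('Ivan',)]

Reason: ASC vs DESC gives opposite ordering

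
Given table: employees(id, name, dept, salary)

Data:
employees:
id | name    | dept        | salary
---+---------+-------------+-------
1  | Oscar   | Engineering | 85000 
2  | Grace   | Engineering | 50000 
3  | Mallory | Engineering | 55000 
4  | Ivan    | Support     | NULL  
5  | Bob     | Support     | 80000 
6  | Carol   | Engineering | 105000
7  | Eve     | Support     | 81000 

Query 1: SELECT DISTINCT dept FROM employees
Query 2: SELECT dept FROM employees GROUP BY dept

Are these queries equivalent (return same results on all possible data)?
Yes, equivalent

Both queries return: [('Engineering',), ('Support',)]

Reason: Both get unique depts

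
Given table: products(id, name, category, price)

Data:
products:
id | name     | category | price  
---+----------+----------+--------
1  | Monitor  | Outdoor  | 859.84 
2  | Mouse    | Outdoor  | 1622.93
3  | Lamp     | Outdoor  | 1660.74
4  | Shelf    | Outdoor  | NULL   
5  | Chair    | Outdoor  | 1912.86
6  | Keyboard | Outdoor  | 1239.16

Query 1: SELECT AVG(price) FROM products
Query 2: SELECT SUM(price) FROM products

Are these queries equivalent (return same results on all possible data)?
No, not equivalent

Query 1 returns: [(1459.106,)]
Query 2 returns: [(7295.53,)]

Reason: AVG vs SUM give different aggregate values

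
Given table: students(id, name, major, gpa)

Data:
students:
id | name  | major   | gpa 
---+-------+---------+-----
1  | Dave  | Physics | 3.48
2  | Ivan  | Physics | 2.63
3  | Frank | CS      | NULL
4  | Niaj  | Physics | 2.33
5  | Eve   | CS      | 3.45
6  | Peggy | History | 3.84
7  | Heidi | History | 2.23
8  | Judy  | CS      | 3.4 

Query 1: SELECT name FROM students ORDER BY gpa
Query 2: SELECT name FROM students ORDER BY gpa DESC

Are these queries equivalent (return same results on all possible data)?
No, not equivalent

Query 1 returns: [('Frank',), ('Heidi',), ('Niaj',), ('Ivan',), ('Judy',), ('Eve',), ('Dave',), ('Peggy',)]
Query 2 returns: [('Peggy',), ('Dave',), ('Eve',), ('Judy',), ('Ivan',), ('Niaj',), ('Heidi',), ('Frank',)]

Reason: ASC vs DESC gives opposite ordering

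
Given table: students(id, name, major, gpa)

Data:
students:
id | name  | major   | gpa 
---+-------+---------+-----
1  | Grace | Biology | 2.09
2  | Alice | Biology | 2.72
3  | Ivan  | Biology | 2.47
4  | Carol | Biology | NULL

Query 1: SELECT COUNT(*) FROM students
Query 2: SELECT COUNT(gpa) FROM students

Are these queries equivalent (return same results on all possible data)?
No, not equivalent

Query 1 returns: [(4,)]
Query 2 returns: [(3,)]

Reason: COUNT(*) includes NULLs, COUNT(column) excludes them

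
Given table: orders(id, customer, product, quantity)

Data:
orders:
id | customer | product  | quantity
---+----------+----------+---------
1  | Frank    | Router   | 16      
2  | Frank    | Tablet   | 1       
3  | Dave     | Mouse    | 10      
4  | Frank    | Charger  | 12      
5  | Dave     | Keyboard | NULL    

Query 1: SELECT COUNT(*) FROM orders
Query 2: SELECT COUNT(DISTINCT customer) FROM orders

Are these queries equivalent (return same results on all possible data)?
No, not equivalent

Query 1 returns: [(5,)]
Query 2 returns: [(2,)]

Reason: COUNT(*) counts rows, COUNT(DISTINCT customer) counts unique customers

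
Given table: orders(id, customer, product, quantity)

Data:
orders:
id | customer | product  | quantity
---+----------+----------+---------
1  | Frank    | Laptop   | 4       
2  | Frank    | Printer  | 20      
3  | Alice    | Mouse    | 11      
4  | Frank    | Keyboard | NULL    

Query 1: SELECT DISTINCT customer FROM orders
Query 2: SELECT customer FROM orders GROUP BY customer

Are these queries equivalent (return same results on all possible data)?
Yes, equivalent

Both queries return: [('Alice',), ('Frank',)]

Reason: Both get unique customers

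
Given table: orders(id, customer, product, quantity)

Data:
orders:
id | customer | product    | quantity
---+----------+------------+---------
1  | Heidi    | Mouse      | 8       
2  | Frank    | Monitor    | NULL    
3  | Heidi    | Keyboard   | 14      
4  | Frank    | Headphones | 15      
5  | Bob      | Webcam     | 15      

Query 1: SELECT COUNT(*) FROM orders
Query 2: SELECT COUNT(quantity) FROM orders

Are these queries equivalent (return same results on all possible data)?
No, not equivalent

Query 1 returns: [(5,)]
Query 2 returns: [(4,)]

Reason: COUNT(*) includes NULLs, COUNT(column) excludes them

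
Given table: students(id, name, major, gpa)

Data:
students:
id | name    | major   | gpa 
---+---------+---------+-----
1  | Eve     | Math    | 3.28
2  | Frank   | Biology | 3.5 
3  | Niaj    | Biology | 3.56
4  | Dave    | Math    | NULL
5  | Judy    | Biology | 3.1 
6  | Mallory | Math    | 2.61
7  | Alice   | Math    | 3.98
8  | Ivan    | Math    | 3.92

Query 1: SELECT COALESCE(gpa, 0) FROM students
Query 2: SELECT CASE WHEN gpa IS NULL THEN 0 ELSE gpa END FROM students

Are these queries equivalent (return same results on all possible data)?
Yes, equivalent

Both queries return: [(0,), (2.61,), (3.1,), (3.28,), (3.5,), (3.56,), (3.92,), (3.98,)]

Reason: COALESCE vs CASE for NULL handling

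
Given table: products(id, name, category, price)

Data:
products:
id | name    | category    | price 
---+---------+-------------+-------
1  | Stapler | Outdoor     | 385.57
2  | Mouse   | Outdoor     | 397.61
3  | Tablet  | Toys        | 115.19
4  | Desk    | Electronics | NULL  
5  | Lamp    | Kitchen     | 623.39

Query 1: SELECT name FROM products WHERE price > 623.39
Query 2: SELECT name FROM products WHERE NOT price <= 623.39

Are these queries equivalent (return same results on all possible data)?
Yes, equivalent

Both queries return: []

Reason: Both filter price > 623.39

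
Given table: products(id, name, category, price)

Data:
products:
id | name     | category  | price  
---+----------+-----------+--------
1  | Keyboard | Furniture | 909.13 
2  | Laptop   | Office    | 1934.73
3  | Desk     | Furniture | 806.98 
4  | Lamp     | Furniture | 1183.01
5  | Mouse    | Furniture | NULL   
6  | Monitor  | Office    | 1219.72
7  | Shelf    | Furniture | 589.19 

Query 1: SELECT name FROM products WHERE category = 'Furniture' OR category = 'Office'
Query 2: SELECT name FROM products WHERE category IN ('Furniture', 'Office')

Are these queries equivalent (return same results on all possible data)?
Yes, equivalent

Both queries return: [('Desk',), ('Keyboard',), ('Lamp',), ('Laptop',), ('Monitor',), ('Mouse',), ('Shelf',)]

Reason: OR vs IN are equivalent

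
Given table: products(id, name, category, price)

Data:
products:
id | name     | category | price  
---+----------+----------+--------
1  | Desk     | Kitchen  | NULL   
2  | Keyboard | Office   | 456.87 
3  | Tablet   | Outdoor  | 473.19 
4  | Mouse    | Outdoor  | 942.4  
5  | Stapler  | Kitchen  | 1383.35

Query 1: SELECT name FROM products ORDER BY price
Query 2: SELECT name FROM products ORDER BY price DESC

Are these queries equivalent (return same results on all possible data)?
No, not equivalent

Query 1 returns: [('Desk',), ('Keyboard',), ('Tablet',), ('Mouse',), ('Stapler',)]
Query 2 returns: [('Stapler',), ('Mouse',), ('Tablet',), ('Keyboard',), ('Desk',)]

Reason: ASC vs DESC gives opposite ordering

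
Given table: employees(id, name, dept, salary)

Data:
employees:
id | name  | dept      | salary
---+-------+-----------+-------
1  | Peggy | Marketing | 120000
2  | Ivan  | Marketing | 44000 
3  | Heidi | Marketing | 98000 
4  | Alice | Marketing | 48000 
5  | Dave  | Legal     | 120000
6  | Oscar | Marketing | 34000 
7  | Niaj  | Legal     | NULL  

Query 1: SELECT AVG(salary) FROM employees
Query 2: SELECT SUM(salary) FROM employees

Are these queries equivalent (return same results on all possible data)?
No, not equivalent

Query 1 returns: [(77333.33333333333,)]
Query 2 returns: [(464000,)]

Reason: AVG vs SUM give different aggregate values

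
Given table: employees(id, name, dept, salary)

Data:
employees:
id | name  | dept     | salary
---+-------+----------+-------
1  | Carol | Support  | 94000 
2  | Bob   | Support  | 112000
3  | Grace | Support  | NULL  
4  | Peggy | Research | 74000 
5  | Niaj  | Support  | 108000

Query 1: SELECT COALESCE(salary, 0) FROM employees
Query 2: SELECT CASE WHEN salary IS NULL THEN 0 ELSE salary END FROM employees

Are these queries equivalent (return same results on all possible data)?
Yes, equivalent

Both queries return: [(0,), (74000,), (94000,), (108000,), (112000,)]

Reason: COALESCE vs CASE for NULL handling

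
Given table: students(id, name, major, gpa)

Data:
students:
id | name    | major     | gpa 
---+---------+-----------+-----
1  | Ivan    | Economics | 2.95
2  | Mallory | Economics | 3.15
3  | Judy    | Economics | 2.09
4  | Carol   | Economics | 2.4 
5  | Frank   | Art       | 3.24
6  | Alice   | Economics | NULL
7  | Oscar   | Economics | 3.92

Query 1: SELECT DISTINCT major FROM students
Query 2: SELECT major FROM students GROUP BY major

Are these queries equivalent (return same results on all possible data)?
Yes, equivalent

Both queries return: [('Art',), ('Economics',)]

Reason: Both get unique majors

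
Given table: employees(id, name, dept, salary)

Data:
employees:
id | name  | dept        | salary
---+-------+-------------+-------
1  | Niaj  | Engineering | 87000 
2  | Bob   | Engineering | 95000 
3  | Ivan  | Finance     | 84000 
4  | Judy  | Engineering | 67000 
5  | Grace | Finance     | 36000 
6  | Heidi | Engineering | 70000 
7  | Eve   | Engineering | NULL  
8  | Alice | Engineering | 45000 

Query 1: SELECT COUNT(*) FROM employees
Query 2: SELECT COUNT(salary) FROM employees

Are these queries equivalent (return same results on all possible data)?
No, not equivalent

Query 1 returns: [(8,)]
Query 2 returns: [(7,)]

Reason: COUNT(*) includes NULLs, COUNT(column) excludes them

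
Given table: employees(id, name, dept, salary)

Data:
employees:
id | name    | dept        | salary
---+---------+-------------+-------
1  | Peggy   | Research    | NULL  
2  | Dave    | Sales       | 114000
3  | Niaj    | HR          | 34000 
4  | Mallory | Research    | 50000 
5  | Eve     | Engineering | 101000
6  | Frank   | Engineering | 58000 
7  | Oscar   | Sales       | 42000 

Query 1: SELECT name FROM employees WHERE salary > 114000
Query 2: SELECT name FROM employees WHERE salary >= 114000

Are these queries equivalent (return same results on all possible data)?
No, not equivalent

Query 1 returns: []
Query 2 returns: [('Dave',)]

Reason: > vs >= gives different results when salary = 114000 exists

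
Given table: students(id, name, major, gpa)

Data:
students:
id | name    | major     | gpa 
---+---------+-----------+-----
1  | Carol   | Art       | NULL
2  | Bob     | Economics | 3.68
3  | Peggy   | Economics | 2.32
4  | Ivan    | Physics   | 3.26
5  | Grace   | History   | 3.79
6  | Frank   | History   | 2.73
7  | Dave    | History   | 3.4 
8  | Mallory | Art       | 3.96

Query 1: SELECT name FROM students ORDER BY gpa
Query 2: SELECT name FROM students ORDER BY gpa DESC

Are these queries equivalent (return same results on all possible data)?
No, not equivalent

Query 1 returns: [('Carol',), ('Peggy',), ('Frank',), ('Ivan',), ('Dave',), ('Bob',), ('Grace',), ('Mallory',)]
Query 2 returns: [('Mallory',), ('Grace',), ('Bob',), ('Dave',), ('Ivan',), ('Frank',), ('Peggy',), ('Carol',)]

Reason: ASC vs DESC gives opposite ordering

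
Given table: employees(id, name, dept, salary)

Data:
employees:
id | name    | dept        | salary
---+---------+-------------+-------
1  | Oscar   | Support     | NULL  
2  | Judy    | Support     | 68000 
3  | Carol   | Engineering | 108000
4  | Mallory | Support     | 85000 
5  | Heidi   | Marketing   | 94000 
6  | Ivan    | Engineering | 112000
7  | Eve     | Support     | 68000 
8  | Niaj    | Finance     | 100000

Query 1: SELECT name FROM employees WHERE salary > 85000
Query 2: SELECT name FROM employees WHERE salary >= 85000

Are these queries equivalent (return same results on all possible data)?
No, not equivalent

Query 1 returns: [('Carol',), ('Heidi',), ('Ivan',), ('Niaj',)]
Query 2 returns: [('Carol',), ('Mallory',), ('Heidi',), ('Ivan',), ('Niaj',)]

Reason: > vs >= gives different results when salary = 85000 exists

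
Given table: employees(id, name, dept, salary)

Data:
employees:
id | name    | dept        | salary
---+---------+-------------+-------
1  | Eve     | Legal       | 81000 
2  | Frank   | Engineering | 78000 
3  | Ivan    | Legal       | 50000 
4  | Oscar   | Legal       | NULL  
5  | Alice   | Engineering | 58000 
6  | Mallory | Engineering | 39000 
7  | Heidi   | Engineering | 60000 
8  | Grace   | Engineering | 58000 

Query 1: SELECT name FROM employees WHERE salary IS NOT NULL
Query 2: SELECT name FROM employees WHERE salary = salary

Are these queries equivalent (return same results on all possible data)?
Yes, equivalent

Both queries return: [('Alice',), ('Eve',), ('Frank',), ('Grace',), ('Heidi',), ('Ivan',), ('Mallory',)]

Reason: IS NOT NULL vs self-equality (both exclude NULLs)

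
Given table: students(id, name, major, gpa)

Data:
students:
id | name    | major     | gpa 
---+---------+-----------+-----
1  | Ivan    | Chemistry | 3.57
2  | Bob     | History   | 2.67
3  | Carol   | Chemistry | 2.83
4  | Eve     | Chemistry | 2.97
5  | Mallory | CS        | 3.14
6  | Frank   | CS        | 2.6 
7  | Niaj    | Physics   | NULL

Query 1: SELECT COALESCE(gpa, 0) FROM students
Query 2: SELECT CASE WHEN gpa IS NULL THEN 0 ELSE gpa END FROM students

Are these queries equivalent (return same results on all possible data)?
Yes, equivalent

Both queries return: [(0,), (2.6,), (2.67,), (2.83,), (2.97,), (3.14,), (3.57,)]

Reason: COALESCE vs CASE for NULL handling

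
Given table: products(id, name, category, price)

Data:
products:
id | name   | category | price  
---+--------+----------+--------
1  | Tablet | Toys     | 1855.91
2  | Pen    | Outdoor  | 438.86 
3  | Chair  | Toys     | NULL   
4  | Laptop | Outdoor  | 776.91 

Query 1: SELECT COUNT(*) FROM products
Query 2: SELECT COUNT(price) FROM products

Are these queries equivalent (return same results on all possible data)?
No, not equivalent

Query 1 returns: [(4,)]
Query 2 returns: [(3,)]

Reason: COUNT(*) includes NULLs, COUNT(column) excludes them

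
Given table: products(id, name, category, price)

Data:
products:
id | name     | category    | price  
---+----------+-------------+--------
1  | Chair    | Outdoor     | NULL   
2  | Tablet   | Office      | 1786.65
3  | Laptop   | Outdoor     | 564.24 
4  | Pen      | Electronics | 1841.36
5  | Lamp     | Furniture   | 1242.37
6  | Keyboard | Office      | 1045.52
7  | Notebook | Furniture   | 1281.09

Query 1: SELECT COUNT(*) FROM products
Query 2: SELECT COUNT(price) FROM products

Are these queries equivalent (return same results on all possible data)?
No, not equivalent

Query 1 returns: [(7,)]
Query 2 returns: [(6,)]

Reason: COUNT(*) includes NULLs, COUNT(column) excludes them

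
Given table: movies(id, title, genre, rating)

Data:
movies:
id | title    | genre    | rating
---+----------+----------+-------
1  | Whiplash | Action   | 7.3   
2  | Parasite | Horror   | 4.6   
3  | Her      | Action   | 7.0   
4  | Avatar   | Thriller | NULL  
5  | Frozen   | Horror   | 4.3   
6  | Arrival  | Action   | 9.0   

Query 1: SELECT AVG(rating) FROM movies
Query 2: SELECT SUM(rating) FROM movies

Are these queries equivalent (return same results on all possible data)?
No, not equivalent

Query 1 returns: [(6.44,)]
Query 2 returns: [(32.2,)]

Reason: AVG vs SUM give different aggregate values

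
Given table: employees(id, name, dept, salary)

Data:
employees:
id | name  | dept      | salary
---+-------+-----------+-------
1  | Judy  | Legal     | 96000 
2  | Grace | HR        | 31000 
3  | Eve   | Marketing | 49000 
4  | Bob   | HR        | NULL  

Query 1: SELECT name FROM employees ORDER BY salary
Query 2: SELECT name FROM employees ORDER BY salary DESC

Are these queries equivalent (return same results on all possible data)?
No, not equivalent

Query 1 returns: [('Bob',), ('Grace',), ('Eve',), ('Judy',)]
Query 2 returns: [('Judy',), ('Eve',), ('Grace',), ('Bob',)]

Reason: ASC vs DESC gives opposite ordering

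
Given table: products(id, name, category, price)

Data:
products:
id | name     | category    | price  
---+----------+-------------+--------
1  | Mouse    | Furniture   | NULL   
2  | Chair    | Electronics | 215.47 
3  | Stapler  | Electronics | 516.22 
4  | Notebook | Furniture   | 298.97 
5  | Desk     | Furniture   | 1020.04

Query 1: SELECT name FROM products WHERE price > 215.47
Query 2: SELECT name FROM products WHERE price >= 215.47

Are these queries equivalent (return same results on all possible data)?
No, not equivalent

Query 1 returns: [('Stapler',), ('Notebook',), ('Desk',)]
Query 2 returns: [('Chair',), ('Stapler',), ('Notebook',), ('Desk',)]

Reason: > vs >= gives different results when price = 215.47 exists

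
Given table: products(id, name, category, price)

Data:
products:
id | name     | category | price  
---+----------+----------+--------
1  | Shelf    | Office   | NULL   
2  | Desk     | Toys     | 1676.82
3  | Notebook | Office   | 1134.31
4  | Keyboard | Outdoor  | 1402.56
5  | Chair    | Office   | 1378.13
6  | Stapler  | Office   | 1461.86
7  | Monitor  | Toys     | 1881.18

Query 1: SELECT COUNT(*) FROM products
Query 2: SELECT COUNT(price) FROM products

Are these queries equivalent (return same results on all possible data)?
No, not equivalent

Query 1 returns: [(7,)]
Query 2 returns: [(6,)]

Reason: COUNT(*) includes NULLs, COUNT(column) excludes them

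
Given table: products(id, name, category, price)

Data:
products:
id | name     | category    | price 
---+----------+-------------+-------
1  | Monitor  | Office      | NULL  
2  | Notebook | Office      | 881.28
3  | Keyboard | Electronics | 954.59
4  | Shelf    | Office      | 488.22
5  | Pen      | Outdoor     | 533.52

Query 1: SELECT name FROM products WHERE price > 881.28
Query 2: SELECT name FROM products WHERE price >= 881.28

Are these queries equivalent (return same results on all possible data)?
No, not equivalent

Query 1 returns: [('Keyboard',)]
Query 2 returns: [('Notebook',), ('Keyboard',)]

Reason: > vs >= gives different results when price = 881.28 exists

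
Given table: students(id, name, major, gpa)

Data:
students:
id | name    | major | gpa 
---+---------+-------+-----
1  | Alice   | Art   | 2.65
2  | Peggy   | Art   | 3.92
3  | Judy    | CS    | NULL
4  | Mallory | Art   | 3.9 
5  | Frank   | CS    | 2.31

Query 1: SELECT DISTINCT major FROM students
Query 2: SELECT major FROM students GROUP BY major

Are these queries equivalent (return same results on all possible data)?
Yes, equivalent

Both queries return: [('Art',), ('CS',)]

Reason: Both get unique majors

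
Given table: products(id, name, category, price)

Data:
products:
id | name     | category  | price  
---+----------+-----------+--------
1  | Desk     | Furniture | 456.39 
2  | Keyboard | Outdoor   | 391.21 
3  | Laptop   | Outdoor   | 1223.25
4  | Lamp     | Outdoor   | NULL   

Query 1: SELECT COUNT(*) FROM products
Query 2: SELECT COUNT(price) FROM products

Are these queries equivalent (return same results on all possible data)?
No, not equivalent

Query 1 returns: [(4,)]
Query 2 returns: [(3,)]

Reason: COUNT(*) includes NULLs, COUNT(column) excludes them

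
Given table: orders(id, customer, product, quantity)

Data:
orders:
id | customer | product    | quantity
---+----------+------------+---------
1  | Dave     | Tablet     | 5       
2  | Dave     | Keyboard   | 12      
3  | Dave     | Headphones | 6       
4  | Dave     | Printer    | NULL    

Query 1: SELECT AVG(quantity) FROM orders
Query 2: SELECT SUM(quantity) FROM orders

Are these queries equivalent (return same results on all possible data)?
No, not equivalent

Query 1 returns: [(7.666666666666667,)]
Query 2 returns: [(23,)]

Reason: AVG vs SUM give different aggregate values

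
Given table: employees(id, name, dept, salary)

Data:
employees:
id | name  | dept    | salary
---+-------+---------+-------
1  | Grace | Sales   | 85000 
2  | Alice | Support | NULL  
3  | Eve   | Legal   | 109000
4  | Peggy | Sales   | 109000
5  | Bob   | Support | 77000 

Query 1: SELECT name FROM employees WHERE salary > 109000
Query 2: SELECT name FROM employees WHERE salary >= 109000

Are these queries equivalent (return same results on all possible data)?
No, not equivalent

Query 1 returns: []
Query 2 returns: [('Eve',), ('Peggy',)]

Reason: > vs >= gives different results when salary = 109000 exists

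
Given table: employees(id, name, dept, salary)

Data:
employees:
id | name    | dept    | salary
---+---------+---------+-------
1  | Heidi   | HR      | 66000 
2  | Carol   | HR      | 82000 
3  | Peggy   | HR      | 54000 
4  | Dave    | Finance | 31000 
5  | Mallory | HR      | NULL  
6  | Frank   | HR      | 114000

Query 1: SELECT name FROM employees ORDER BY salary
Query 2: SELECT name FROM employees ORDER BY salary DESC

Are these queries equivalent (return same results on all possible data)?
No, not equivalent

Query 1 returns: [('Mallory',), ('Dave',), ('Peggy',), ('Heidi',), ('Carol',), ('Frank',)]
Query 2 returns: [('Frank',), ('Carol',), ('Heidi',), ('Peggy',), ('Dave',), ('Mallory',)]

Reason: ASC vs DESC gives opposite ordering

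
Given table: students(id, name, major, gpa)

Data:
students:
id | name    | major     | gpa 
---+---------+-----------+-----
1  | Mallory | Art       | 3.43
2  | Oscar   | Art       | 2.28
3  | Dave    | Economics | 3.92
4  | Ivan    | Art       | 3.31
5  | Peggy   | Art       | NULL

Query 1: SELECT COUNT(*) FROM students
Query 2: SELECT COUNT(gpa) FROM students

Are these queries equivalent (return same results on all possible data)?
No, not equivalent

Query 1 returns: [(5,)]
Query 2 returns: [(4,)]

Reason: COUNT(*) includes NULLs, COUNT(column) excludes them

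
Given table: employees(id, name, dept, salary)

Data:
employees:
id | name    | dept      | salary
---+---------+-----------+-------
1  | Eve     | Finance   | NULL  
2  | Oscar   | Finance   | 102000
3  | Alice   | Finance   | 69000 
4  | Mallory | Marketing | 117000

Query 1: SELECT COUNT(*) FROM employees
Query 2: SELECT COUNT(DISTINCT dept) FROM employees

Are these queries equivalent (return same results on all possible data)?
No, not equivalent

Query 1 returns: [(4,)]
Query 2 returns: [(2,)]

Reason: COUNT(*) counts rows, COUNT(DISTINCT dept) counts unique depts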